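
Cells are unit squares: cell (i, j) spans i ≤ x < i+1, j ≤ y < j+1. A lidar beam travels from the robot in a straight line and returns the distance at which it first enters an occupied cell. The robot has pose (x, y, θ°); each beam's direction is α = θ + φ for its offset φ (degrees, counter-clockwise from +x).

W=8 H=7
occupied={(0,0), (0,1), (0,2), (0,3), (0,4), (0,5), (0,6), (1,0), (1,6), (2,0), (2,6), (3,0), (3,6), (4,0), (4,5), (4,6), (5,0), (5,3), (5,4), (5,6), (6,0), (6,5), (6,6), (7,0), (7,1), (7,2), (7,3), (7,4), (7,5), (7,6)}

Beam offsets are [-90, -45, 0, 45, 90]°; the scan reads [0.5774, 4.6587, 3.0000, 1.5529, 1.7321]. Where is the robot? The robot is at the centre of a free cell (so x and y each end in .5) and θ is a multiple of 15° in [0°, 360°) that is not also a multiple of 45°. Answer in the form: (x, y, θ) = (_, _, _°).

Candidates: 26 free-cell centres × 16 headings = 416 poses. Raycast each; keep the one whose scan matches to 4 dp.
  (2.5, 5.5, 285°): beam 1 = 1.5529 ≠ 0.5774 ✗
  (6.5, 3.5, 30°): beam 1 = 1.0000 ≠ 0.5774 ✗
  (4.5, 3.5, 330°): beam 1 = 2.8868 ≠ 0.5774 ✗
  (2.5, 4.5, 195°): beam 1 = 1.5529 ≠ 0.5774 ✗
  …
  (5.5, 2.5, 210°): r_1=0.5774, r_2=4.6587, r_3=3.0000, r_4=1.5529, r_5=1.7321 — all match ✓
Unique over the lattice → pose = (5.5, 2.5, 210°).

(x, y, θ) = (5.5, 2.5, 210°)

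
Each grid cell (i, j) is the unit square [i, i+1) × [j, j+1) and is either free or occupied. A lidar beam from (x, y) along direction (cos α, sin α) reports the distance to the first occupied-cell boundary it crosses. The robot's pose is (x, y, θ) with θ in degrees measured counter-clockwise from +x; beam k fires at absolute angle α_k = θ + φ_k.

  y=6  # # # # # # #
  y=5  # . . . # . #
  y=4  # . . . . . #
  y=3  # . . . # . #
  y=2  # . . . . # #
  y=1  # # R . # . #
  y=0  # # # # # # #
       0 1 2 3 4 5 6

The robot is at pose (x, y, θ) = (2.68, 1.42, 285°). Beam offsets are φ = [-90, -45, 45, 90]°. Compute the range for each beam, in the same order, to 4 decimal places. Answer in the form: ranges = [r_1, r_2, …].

beam 1: φ=-90°, α=195°
  d=(-0.9659,-0.2588)  start (2,1)  tX=0.7040 tY=1.6228  stride 1/|dx|=1.0353 1/|dy|=3.8637
    cross x-line → (1,1), t=0.7040 (wall)
  → r_1 = 0.7040
beam 2: φ=-45°, α=240°
  d=(-0.5000,-0.8660)  start (2,1)  tX=1.3600 tY=0.4850  stride 1/|dx|=2.0000 1/|dy|=1.1547
    cross y-line → (2,0), t=0.4850 (wall)
  → r_2 = 0.4850
beam 3: φ=45°, α=330°
  d=(0.8660,-0.5000)  start (2,1)  tX=0.3695 tY=0.8400  stride 1/|dx|=1.1547 1/|dy|=2.0000
    cross x-line → (3,1), t=0.3695
    cross y-line → (3,0), t=0.8400 (wall)
  → r_3 = 0.8400
beam 4: φ=90°, α=15°
  d=(0.9659,0.2588)  start (2,1)  tX=0.3313 tY=2.2409  stride 1/|dx|=1.0353 1/|dy|=3.8637
    cross x-line → (3,1), t=0.3313
    cross x-line → (4,1), t=1.3666 (wall)
  → r_4 = 1.3666

ranges = [0.7040, 0.4850, 0.8400, 1.3666]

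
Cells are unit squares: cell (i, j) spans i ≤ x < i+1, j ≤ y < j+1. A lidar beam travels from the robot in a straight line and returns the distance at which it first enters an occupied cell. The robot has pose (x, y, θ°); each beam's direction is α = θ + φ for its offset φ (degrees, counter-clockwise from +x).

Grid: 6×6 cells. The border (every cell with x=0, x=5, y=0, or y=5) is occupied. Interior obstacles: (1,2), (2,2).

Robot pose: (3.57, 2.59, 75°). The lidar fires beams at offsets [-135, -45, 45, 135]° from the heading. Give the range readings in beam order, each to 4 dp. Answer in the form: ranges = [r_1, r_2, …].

ranges = [1.8360, 1.6512, 2.7828, 0.6582]

beam 1: φ=-135°, α=300°
  dir = (cos 300°, sin 300°) = (0.5000, -0.8660); from cell (3,2)
  next x-line at t=0.8600, next y-line at t=0.6813; Δt_x=2.0000, Δt_y=1.1547
    y: enter (3,1) at t=0.6813
    x: enter (4,1) at t=0.8600
    y: enter (4,0) at t=1.8360 ← occupied
  → r_1 = 1.8360
beam 2: φ=-45°, α=30°
  dir = (cos 30°, sin 30°) = (0.8660, 0.5000); from cell (3,2)
  next x-line at t=0.4965, next y-line at t=0.8200; Δt_x=1.1547, Δt_y=2.0000
    x: enter (4,2) at t=0.4965
    y: enter (4,3) at t=0.8200
    x: enter (5,3) at t=1.6512 ← occupied
  → r_2 = 1.6512
beam 3: φ=45°, α=120°
  dir = (cos 120°, sin 120°) = (-0.5000, 0.8660); from cell (3,2)
  next x-line at t=1.1400, next y-line at t=0.4734; Δt_x=2.0000, Δt_y=1.1547
    y: enter (3,3) at t=0.4734
    x: enter (2,3) at t=1.1400
    y: enter (2,4) at t=1.6281
    y: enter (2,5) at t=2.7828 ← occupied
  → r_3 = 2.7828
beam 4: φ=135°, α=210°
  dir = (cos 210°, sin 210°) = (-0.8660, -0.5000); from cell (3,2)
  next x-line at t=0.6582, next y-line at t=1.1800; Δt_x=1.1547, Δt_y=2.0000
    x: enter (2,2) at t=0.6582 ← occupied
  → r_4 = 0.6582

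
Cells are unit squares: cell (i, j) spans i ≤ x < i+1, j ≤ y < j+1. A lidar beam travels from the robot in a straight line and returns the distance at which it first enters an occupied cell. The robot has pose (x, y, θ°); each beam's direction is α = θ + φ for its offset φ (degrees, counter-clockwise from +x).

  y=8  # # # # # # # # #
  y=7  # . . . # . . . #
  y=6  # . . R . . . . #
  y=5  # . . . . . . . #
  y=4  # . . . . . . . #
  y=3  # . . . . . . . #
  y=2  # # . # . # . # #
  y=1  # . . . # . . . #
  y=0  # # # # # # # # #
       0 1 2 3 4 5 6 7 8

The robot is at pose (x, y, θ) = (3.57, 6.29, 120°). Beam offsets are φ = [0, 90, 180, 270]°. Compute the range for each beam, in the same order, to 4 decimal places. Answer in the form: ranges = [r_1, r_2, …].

beam 1: φ=0°, α=120°
  cosα=-0.5000 sinα=0.8660 | (3,6) | tMaxX 1.1400 tMaxY 0.8198 | tΔX 2.0000 tΔY 1.1547
    t=0.8198 [y] (3,7)
    t=1.1400 [x] (2,7)
    t=1.9745 [y] (2,8) — stop
  → r_1 = 1.9745
beam 2: φ=90°, α=210°
  cosα=-0.8660 sinα=-0.5000 | (3,6) | tMaxX 0.6582 tMaxY 0.5800 | tΔX 1.1547 tΔY 2.0000
    t=0.5800 [y] (3,5)
    t=0.6582 [x] (2,5)
    t=1.8129 [x] (1,5)
    t=2.5800 [y] (1,4)
    t=2.9676 [x] (0,4) — stop
  → r_2 = 2.9676
beam 3: φ=180°, α=300°
  cosα=0.5000 sinα=-0.8660 | (3,6) | tMaxX 0.8600 tMaxY 0.3349 | tΔX 2.0000 tΔY 1.1547
    t=0.3349 [y] (3,5)
    t=0.8600 [x] (4,5)
    t=1.4896 [y] (4,4)
    t=2.6443 [y] (4,3)
    t=2.8600 [x] (5,3)
    t=3.7990 [y] (5,2) — stop
  → r_3 = 3.7990
beam 4: φ=270°, α=30°
  cosα=0.8660 sinα=0.5000 | (3,6) | tMaxX 0.4965 tMaxY 1.4200 | tΔX 1.1547 tΔY 2.0000
    t=0.4965 [x] (4,6)
    t=1.4200 [y] (4,7) — stop
  → r_4 = 1.4200

ranges = [1.9745, 2.9676, 3.7990, 1.4200]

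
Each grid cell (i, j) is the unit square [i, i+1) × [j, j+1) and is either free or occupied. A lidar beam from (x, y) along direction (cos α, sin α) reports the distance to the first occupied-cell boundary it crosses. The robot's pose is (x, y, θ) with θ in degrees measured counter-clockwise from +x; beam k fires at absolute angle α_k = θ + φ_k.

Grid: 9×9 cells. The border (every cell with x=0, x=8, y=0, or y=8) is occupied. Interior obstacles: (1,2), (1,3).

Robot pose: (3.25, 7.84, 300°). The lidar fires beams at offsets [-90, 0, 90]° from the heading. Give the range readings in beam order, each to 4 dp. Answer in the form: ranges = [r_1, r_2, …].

ranges = [2.5981, 7.8982, 0.3200]

beam 1: φ=-90°, α=210°
  cosα=-0.8660 sinα=-0.5000 | (3,7) | tMaxX 0.2887 tMaxY 1.6800 | tΔX 1.1547 tΔY 2.0000
    t=0.2887 [x] (2,7)
    t=1.4434 [x] (1,7)
    t=1.6800 [y] (1,6)
    t=2.5981 [x] (0,6) — stop
  → r_1 = 2.5981
beam 2: φ=0°, α=300°
  cosα=0.5000 sinα=-0.8660 | (3,7) | tMaxX 1.5000 tMaxY 0.9699 | tΔX 2.0000 tΔY 1.1547
    t=0.9699 [y] (3,6)
    t=1.5000 [x] (4,6)
    t=2.1246 [y] (4,5)
    t=3.2793 [y] (4,4)
    t=3.5000 [x] (5,4)
    t=4.4341 [y] (5,3)
    t=5.5000 [x] (6,3)
    t=5.5888 [y] (6,2)
    t=6.7435 [y] (6,1)
    t=7.5000 [x] (7,1)
    t=7.8982 [y] (7,0) — stop
  → r_2 = 7.8982
beam 3: φ=90°, α=30°
  cosα=0.8660 sinα=0.5000 | (3,7) | tMaxX 0.8660 tMaxY 0.3200 | tΔX 1.1547 tΔY 2.0000
    t=0.3200 [y] (3,8) — stop
  → r_3 = 0.3200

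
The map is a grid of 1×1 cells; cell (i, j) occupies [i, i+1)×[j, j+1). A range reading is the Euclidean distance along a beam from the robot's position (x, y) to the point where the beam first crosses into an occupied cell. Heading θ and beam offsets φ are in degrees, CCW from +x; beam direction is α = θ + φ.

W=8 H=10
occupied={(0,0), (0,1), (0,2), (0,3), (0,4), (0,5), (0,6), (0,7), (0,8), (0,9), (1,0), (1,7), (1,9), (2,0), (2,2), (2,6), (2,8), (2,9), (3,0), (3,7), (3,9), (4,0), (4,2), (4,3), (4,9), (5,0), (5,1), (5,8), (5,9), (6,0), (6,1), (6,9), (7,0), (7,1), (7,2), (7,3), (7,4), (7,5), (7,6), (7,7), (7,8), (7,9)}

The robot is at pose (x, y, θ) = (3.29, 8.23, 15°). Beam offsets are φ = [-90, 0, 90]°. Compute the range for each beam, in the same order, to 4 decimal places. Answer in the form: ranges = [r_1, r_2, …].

beam 1: φ=-90°, α=285°
  d=(0.2588,-0.9659)  start (3,8)  tX=2.7432 tY=0.2381  stride 1/|dx|=3.8637 1/|dy|=1.0353
    cross y-line → (3,7), t=0.2381 (wall)
  → r_1 = 0.2381
beam 2: φ=0°, α=15°
  d=(0.9659,0.2588)  start (3,8)  tX=0.7350 tY=2.9751  stride 1/|dx|=1.0353 1/|dy|=3.8637
    cross x-line → (4,8), t=0.7350
    cross x-line → (5,8), t=1.7703 (wall)
  → r_2 = 1.7703
beam 3: φ=90°, α=105°
  d=(-0.2588,0.9659)  start (3,8)  tX=1.1205 tY=0.7972  stride 1/|dx|=3.8637 1/|dy|=1.0353
    cross y-line → (3,9), t=0.7972 (wall)
  → r_3 = 0.7972

ranges = [0.2381, 1.7703, 0.7972]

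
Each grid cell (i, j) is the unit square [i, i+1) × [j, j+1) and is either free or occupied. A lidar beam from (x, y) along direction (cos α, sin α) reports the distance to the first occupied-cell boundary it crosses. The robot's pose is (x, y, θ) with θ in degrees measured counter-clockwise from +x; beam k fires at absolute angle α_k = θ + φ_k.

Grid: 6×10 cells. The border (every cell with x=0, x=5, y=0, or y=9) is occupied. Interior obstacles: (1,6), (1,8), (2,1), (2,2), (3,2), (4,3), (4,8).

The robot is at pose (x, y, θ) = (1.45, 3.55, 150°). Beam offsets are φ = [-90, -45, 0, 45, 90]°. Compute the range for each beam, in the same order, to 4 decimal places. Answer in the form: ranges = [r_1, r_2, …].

ranges = [5.1384, 1.7387, 0.5196, 0.4659, 0.9000]

beam 1: φ=-90°, α=60°
  direction (0.5000, 0.8660); cell (1,3); t to first gridline: x 1.1000, y 0.5196 (then +2.0000 / +1.1547)
    (1,4) via y @ 0.5196
    (2,4) via x @ 1.1000
    (2,5) via y @ 1.6743
    (2,6) via y @ 2.8290
    (3,6) via x @ 3.1000
    (3,7) via y @ 3.9837
    (4,7) via x @ 5.1000
    (4,8) via y @ 5.1384  # hit
  → r_1 = 5.1384
beam 2: φ=-45°, α=105°
  direction (-0.2588, 0.9659); cell (1,3); t to first gridline: x 1.7387, y 0.4659 (then +3.8637 / +1.0353)
    (1,4) via y @ 0.4659
    (1,5) via y @ 1.5012
    (0,5) via x @ 1.7387  # hit
  → r_2 = 1.7387
beam 3: φ=0°, α=150°
  direction (-0.8660, 0.5000); cell (1,3); t to first gridline: x 0.5196, y 0.9000 (then +1.1547 / +2.0000)
    (0,3) via x @ 0.5196  # hit
  → r_3 = 0.5196
beam 4: φ=45°, α=195°
  direction (-0.9659, -0.2588); cell (1,3); t to first gridline: x 0.4659, y 2.1250 (then +1.0353 / +3.8637)
    (0,3) via x @ 0.4659  # hit
  → r_4 = 0.4659
beam 5: φ=90°, α=240°
  direction (-0.5000, -0.8660); cell (1,3); t to first gridline: x 0.9000, y 0.6351 (then +2.0000 / +1.1547)
    (1,2) via y @ 0.6351
    (0,2) via x @ 0.9000  # hit
  → r_5 = 0.9000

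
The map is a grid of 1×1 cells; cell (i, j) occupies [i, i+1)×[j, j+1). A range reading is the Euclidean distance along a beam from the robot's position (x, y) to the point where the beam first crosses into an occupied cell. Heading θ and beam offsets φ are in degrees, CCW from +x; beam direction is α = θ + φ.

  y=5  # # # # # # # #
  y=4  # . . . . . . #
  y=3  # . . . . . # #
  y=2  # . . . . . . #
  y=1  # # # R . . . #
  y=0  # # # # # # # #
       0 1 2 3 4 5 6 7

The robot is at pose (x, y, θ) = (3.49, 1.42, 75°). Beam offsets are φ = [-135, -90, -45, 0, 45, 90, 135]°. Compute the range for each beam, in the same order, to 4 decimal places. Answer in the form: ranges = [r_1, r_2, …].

ranges = [0.4850, 1.6228, 3.1600, 3.7063, 4.1338, 0.5073, 0.5658]

beam 1: φ=-135°, α=300°
  d=(0.5000,-0.8660)  start (3,1)  tX=1.0200 tY=0.4850  stride 1/|dx|=2.0000 1/|dy|=1.1547
    cross y-line → (3,0), t=0.4850 (wall)
  → r_1 = 0.4850
beam 2: φ=-90°, α=345°
  d=(0.9659,-0.2588)  start (3,1)  tX=0.5280 tY=1.6228  stride 1/|dx|=1.0353 1/|dy|=3.8637
    cross x-line → (4,1), t=0.5280
    cross x-line → (5,1), t=1.5633
    cross y-line → (5,0), t=1.6228 (wall)
  → r_2 = 1.6228
beam 3: φ=-45°, α=30°
  d=(0.8660,0.5000)  start (3,1)  tX=0.5889 tY=1.1600  stride 1/|dx|=1.1547 1/|dy|=2.0000
    cross x-line → (4,1), t=0.5889
    cross y-line → (4,2), t=1.1600
    cross x-line → (5,2), t=1.7436
    cross x-line → (6,2), t=2.8983
    cross y-line → (6,3), t=3.1600 (wall)
  → r_3 = 3.1600
beam 4: φ=0°, α=75°
  d=(0.2588,0.9659)  start (3,1)  tX=1.9705 tY=0.6005  stride 1/|dx|=3.8637 1/|dy|=1.0353
    cross y-line → (3,2), t=0.6005
    cross y-line → (3,3), t=1.6357
    cross x-line → (4,3), t=1.9705
    cross y-line → (4,4), t=2.6710
    cross y-line → (4,5), t=3.7063 (wall)
  → r_4 = 3.7063
beam 5: φ=45°, α=120°
  d=(-0.5000,0.8660)  start (3,1)  tX=0.9800 tY=0.6697  stride 1/|dx|=2.0000 1/|dy|=1.1547
    cross y-line → (3,2), t=0.6697
    cross x-line → (2,2), t=0.9800
    cross y-line → (2,3), t=1.8244
    cross y-line → (2,4), t=2.9791
    cross x-line → (1,4), t=2.9800
    cross y-line → (1,5), t=4.1338 (wall)
  → r_5 = 4.1338
beam 6: φ=90°, α=165°
  d=(-0.9659,0.2588)  start (3,1)  tX=0.5073 tY=2.2409  stride 1/|dx|=1.0353 1/|dy|=3.8637
    cross x-line → (2,1), t=0.5073 (wall)
  → r_6 = 0.5073
beam 7: φ=135°, α=210°
  d=(-0.8660,-0.5000)  start (3,1)  tX=0.5658 tY=0.8400  stride 1/|dx|=1.1547 1/|dy|=2.0000
    cross x-line → (2,1), t=0.5658 (wall)
  → r_7 = 0.5658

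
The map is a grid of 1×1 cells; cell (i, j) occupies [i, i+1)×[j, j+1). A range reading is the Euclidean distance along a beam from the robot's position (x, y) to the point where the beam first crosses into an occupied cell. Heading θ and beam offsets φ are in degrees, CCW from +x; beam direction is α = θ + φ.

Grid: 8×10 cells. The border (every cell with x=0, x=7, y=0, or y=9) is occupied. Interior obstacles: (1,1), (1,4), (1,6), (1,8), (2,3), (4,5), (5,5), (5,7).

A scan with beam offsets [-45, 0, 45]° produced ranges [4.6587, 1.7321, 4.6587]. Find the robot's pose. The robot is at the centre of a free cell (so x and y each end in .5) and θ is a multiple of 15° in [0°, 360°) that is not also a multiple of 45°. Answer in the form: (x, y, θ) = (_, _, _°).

(x, y, θ) = (2.5, 4.5, 30°)

Enumerate (i+0.5, j+0.5, θ) over the 40 free cells and 16 admissible headings. For each, cast all 3 beams and compare to the given ranges.
  (2.5, 4.5, 345°): beam 1 = 0.5774 ≠ 4.6587 ✗
  (6.5, 5.5, 105°): beam 1 = 1.0000 ≠ 4.6587 ✗
  (5.5, 2.5, 285°): beam 1 = 1.7321 ≠ 4.6587 ✗
  (2.5, 8.5, 75°): beam 1 = 1.0000 ≠ 4.6587 ✗
  …
  (2.5, 4.5, 30°): r_1=4.6587, r_2=1.7321, r_3=4.6587 — all match ✓
Only this pose fits every beam.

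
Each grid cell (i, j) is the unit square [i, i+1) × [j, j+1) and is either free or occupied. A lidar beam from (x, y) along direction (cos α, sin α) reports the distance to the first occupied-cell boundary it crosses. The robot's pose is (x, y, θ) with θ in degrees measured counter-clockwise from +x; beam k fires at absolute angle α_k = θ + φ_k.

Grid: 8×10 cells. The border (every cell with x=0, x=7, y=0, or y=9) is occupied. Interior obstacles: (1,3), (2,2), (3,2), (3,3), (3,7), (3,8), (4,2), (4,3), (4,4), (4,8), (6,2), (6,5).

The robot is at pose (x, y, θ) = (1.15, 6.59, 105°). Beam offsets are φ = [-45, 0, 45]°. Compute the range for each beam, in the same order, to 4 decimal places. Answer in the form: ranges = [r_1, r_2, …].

ranges = [2.7828, 0.5796, 0.1732]

beam 1: φ=-45°, α=60°
  d=(0.5000,0.8660)  start (1,6)  tX=1.7000 tY=0.4734  stride 1/|dx|=2.0000 1/|dy|=1.1547
    cross y-line → (1,7), t=0.4734
    cross y-line → (1,8), t=1.6281
    cross x-line → (2,8), t=1.7000
    cross y-line → (2,9), t=2.7828 (wall)
  → r_1 = 2.7828
beam 2: φ=0°, α=105°
  d=(-0.2588,0.9659)  start (1,6)  tX=0.5796 tY=0.4245  stride 1/|dx|=3.8637 1/|dy|=1.0353
    cross y-line → (1,7), t=0.4245
    cross x-line → (0,7), t=0.5796 (wall)
  → r_2 = 0.5796
beam 3: φ=45°, α=150°
  d=(-0.8660,0.5000)  start (1,6)  tX=0.1732 tY=0.8200  stride 1/|dx|=1.1547 1/|dy|=2.0000
    cross x-line → (0,6), t=0.1732 (wall)
  → r_3 = 0.1732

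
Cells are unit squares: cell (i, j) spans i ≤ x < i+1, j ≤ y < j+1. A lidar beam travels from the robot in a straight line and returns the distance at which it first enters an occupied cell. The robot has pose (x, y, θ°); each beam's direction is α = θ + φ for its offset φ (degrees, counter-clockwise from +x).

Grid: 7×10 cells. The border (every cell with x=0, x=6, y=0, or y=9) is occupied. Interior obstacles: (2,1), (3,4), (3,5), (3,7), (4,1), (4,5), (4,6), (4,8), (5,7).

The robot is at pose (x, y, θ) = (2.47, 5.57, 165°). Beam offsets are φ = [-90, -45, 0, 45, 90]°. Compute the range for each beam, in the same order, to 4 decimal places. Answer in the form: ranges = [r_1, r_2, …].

ranges = [2.0478, 2.9400, 1.5219, 1.6974, 4.7312]

beam 1: φ=-90°, α=75°
  cosα=0.2588 sinα=0.9659 | (2,5) | tMaxX 2.0478 tMaxY 0.4452 | tΔX 3.8637 tΔY 1.0353
    t=0.4452 [y] (2,6)
    t=1.4804 [y] (2,7)
    t=2.0478 [x] (3,7) — stop
  → r_1 = 2.0478
beam 2: φ=-45°, α=120°
  cosα=-0.5000 sinα=0.8660 | (2,5) | tMaxX 0.9400 tMaxY 0.4965 | tΔX 2.0000 tΔY 1.1547
    t=0.4965 [y] (2,6)
    t=0.9400 [x] (1,6)
    t=1.6512 [y] (1,7)
    t=2.8059 [y] (1,8)
    t=2.9400 [x] (0,8) — stop
  → r_2 = 2.9400
beam 3: φ=0°, α=165°
  cosα=-0.9659 sinα=0.2588 | (2,5) | tMaxX 0.4866 tMaxY 1.6614 | tΔX 1.0353 tΔY 3.8637
    t=0.4866 [x] (1,5)
    t=1.5219 [x] (0,5) — stop
  → r_3 = 1.5219
beam 4: φ=45°, α=210°
  cosα=-0.8660 sinα=-0.5000 | (2,5) | tMaxX 0.5427 tMaxY 1.1400 | tΔX 1.1547 tΔY 2.0000
    t=0.5427 [x] (1,5)
    t=1.1400 [y] (1,4)
    t=1.6974 [x] (0,4) — stop
  → r_4 = 1.6974
beam 5: φ=90°, α=255°
  cosα=-0.2588 sinα=-0.9659 | (2,5) | tMaxX 1.8159 tMaxY 0.5901 | tΔX 3.8637 tΔY 1.0353
    t=0.5901 [y] (2,4)
    t=1.6254 [y] (2,3)
    t=1.8159 [x] (1,3)
    t=2.6607 [y] (1,2)
    t=3.6959 [y] (1,1)
    t=4.7312 [y] (1,0) — stop
  → r_5 = 4.7312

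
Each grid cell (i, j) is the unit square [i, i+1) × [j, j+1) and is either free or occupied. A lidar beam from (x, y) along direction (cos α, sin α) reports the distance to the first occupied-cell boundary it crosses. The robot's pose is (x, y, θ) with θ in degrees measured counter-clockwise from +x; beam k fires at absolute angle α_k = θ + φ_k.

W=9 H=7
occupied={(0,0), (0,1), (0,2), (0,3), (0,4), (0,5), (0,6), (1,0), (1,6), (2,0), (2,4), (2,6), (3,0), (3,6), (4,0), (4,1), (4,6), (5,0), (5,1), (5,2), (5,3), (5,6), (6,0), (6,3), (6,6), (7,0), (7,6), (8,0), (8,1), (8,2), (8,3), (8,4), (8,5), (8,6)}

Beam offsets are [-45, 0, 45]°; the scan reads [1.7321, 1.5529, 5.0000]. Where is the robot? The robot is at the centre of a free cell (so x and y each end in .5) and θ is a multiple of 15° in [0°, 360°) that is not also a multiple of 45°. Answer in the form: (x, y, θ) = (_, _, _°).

Enumerate (i+0.5, j+0.5, θ) over the 29 free cells and 16 admissible headings. For each, cast all 3 beams and compare to the given ranges.
  (5.5, 5.5, 75°): beam 1 = 1.0000 ≠ 1.7321 ✗
  (2.5, 1.5, 105°): beam 1 = 5.1962 ≠ 1.7321 ✗
  (6.5, 4.5, 210°): beam 1 = 5.6940 ≠ 1.7321 ✗
  (3.5, 2.5, 150°): beam 1 = 1.9319 ≠ 1.7321 ✗
  (4.5, 3.5, 30°): beam 1 = 0.5176 ≠ 1.7321 ✗
  …
  (3.5, 3.5, 345°): r_1=1.7321, r_2=1.5529, r_3=5.0000 — all match ✓
No second candidate reproduces the full scan.

(x, y, θ) = (3.5, 3.5, 345°)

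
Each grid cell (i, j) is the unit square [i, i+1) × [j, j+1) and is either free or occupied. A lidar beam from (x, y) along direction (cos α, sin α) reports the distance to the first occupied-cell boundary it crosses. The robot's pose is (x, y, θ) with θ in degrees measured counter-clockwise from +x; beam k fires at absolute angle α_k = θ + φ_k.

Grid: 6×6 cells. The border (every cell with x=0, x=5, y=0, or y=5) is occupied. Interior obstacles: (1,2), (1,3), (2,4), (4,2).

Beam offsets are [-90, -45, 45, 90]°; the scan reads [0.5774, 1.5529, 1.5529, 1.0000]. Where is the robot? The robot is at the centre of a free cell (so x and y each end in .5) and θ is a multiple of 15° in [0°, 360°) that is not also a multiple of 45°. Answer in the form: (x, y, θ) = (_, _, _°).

(x, y, θ) = (4.5, 4.5, 210°)

Candidates: 12 free-cell centres × 16 headings = 192 poses. Raycast each; keep the one whose scan matches to 4 dp.
  (3.5, 1.5, 60°): beam 1 = 1.0000 ≠ 0.5774 ✗
  (1.5, 1.5, 345°): beam 1 = 0.5176 ≠ 0.5774 ✗
  (2.5, 3.5, 15°): beam 1 = 2.5882 ≠ 0.5774 ✗
  (4.5, 4.5, 345°): beam 1 = 1.5529 ≠ 0.5774 ✗
  (3.5, 2.5, 15°): beam 1 = 1.5529 ≠ 0.5774 ✗
  …
  (4.5, 4.5, 210°): r_1=0.5774, r_2=1.5529, r_3=1.5529, r_4=1.0000 — all match ✓
Only this pose fits every beam.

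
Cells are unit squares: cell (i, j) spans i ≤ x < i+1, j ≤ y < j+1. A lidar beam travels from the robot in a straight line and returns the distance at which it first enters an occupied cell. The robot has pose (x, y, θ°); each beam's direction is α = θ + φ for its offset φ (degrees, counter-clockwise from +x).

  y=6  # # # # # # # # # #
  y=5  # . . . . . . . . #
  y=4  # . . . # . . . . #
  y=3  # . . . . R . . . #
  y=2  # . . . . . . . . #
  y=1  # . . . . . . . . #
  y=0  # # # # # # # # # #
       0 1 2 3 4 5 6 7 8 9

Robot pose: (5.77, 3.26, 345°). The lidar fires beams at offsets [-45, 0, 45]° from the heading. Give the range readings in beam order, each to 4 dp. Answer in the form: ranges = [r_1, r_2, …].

ranges = [2.6096, 3.3439, 3.7297]

beam 1: φ=-45°, α=300°
  dir = (cos 300°, sin 300°) = (0.5000, -0.8660); from cell (5,3)
  next x-line at t=0.4600, next y-line at t=0.3002; Δt_x=2.0000, Δt_y=1.1547
    y: enter (5,2) at t=0.3002
    x: enter (6,2) at t=0.4600
    y: enter (6,1) at t=1.4549
    x: enter (7,1) at t=2.4600
    y: enter (7,0) at t=2.6096 ← occupied
  → r_1 = 2.6096
beam 2: φ=0°, α=345°
  dir = (cos 345°, sin 345°) = (0.9659, -0.2588); from cell (5,3)
  next x-line at t=0.2381, next y-line at t=1.0046; Δt_x=1.0353, Δt_y=3.8637
    x: enter (6,3) at t=0.2381
    y: enter (6,2) at t=1.0046
    x: enter (7,2) at t=1.2734
    x: enter (8,2) at t=2.3087
    x: enter (9,2) at t=3.3439 ← occupied
  → r_2 = 3.3439
beam 3: φ=45°, α=30°
  dir = (cos 30°, sin 30°) = (0.8660, 0.5000); from cell (5,3)
  next x-line at t=0.2656, next y-line at t=1.4800; Δt_x=1.1547, Δt_y=2.0000
    x: enter (6,3) at t=0.2656
    x: enter (7,3) at t=1.4203
    y: enter (7,4) at t=1.4800
    x: enter (8,4) at t=2.5750
    y: enter (8,5) at t=3.4800
    x: enter (9,5) at t=3.7297 ← occupied
  → r_3 = 3.7297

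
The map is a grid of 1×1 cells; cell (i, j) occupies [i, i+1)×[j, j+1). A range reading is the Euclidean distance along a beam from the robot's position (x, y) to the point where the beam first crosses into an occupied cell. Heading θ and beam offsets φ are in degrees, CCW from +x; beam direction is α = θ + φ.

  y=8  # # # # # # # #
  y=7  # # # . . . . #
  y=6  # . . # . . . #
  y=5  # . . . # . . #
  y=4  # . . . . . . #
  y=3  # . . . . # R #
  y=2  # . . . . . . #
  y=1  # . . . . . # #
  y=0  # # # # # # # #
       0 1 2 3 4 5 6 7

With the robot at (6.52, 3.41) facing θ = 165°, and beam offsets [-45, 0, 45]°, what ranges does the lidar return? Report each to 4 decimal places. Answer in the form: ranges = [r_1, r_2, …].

beam 1: φ=-45°, α=120°
  cosα=-0.5000 sinα=0.8660 | (6,3) | tMaxX 1.0400 tMaxY 0.6813 | tΔX 2.0000 tΔY 1.1547
    t=0.6813 [y] (6,4)
    t=1.0400 [x] (5,4)
    t=1.8360 [y] (5,5)
    t=2.9907 [y] (5,6)
    t=3.0400 [x] (4,6)
    t=4.1454 [y] (4,7)
    t=5.0400 [x] (3,7)
    t=5.3001 [y] (3,8) — stop
  → r_1 = 5.3001
beam 2: φ=0°, α=165°
  cosα=-0.9659 sinα=0.2588 | (6,3) | tMaxX 0.5383 tMaxY 2.2796 | tΔX 1.0353 tΔY 3.8637
    t=0.5383 [x] (5,3) — stop
  → r_2 = 0.5383
beam 3: φ=45°, α=210°
  cosα=-0.8660 sinα=-0.5000 | (6,3) | tMaxX 0.6004 tMaxY 0.8200 | tΔX 1.1547 tΔY 2.0000
    t=0.6004 [x] (5,3) — stop
  → r_3 = 0.6004

ranges = [5.3001, 0.5383, 0.6004]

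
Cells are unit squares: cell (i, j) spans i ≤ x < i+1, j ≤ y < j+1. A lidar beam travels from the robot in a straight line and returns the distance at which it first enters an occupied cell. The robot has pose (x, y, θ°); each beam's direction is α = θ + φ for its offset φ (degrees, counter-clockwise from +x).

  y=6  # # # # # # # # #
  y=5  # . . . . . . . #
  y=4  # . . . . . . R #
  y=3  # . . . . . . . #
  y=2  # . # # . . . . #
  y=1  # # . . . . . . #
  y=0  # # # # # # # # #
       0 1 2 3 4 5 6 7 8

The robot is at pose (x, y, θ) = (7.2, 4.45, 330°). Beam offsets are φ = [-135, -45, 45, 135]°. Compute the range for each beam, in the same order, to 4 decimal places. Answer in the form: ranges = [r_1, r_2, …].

ranges = [6.4187, 3.0910, 0.8282, 1.6047]

beam 1: φ=-135°, α=195°
  d=(-0.9659,-0.2588)  start (7,4)  tX=0.2071 tY=1.7387  stride 1/|dx|=1.0353 1/|dy|=3.8637
    cross x-line → (6,4), t=0.2071
    cross x-line → (5,4), t=1.2423
    cross y-line → (5,3), t=1.7387
    cross x-line → (4,3), t=2.2776
    cross x-line → (3,3), t=3.3129
    cross x-line → (2,3), t=4.3482
    cross x-line → (1,3), t=5.3834
    cross y-line → (1,2), t=5.6024
    cross x-line → (0,2), t=6.4187 (wall)
  → r_1 = 6.4187
beam 2: φ=-45°, α=285°
  d=(0.2588,-0.9659)  start (7,4)  tX=3.0910 tY=0.4659  stride 1/|dx|=3.8637 1/|dy|=1.0353
    cross y-line → (7,3), t=0.4659
    cross y-line → (7,2), t=1.5012
    cross y-line → (7,1), t=2.5364
    cross x-line → (8,1), t=3.0910 (wall)
  → r_2 = 3.0910
beam 3: φ=45°, α=15°
  d=(0.9659,0.2588)  start (7,4)  tX=0.8282 tY=2.1250  stride 1/|dx|=1.0353 1/|dy|=3.8637
    cross x-line → (8,4), t=0.8282 (wall)
  → r_3 = 0.8282
beam 4: φ=135°, α=105°
  d=(-0.2588,0.9659)  start (7,4)  tX=0.7727 tY=0.5694  stride 1/|dx|=3.8637 1/|dy|=1.0353
    cross y-line → (7,5), t=0.5694
    cross x-line → (6,5), t=0.7727
    cross y-line → (6,6), t=1.6047 (wall)
  → r_4 = 1.6047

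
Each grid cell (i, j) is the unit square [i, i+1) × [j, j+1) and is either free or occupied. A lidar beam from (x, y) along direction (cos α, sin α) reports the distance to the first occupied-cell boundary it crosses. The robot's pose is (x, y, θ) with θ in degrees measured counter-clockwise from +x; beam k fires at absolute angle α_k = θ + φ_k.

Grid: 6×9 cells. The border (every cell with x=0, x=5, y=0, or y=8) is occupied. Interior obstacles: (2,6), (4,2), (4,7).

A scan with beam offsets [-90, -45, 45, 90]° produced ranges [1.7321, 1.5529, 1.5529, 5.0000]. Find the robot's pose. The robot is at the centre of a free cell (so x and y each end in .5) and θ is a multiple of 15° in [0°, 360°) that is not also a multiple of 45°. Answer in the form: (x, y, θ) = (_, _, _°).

Enumerate (i+0.5, j+0.5, θ) over the 25 free cells and 16 admissible headings. For each, cast all 4 beams and compare to the given ranges.
  (3.5, 6.5, 285°): beam 1 = 0.5176 ≠ 1.7321 ✗
  (2.5, 1.5, 105°): beam 1 = 1.9319 ≠ 1.7321 ✗
  (1.5, 6.5, 210°): beam 1 = 1.0000 ≠ 1.7321 ✗
  (4.5, 6.5, 30°): beam 1 = 1.0000 ≠ 1.7321 ✗
  …
  (2.5, 2.5, 330°): r_1=1.7321, r_2=1.5529, r_3=1.5529, r_4=5.0000 — all match ✓
Unique over the lattice → pose = (2.5, 2.5, 330°).

(x, y, θ) = (2.5, 2.5, 330°)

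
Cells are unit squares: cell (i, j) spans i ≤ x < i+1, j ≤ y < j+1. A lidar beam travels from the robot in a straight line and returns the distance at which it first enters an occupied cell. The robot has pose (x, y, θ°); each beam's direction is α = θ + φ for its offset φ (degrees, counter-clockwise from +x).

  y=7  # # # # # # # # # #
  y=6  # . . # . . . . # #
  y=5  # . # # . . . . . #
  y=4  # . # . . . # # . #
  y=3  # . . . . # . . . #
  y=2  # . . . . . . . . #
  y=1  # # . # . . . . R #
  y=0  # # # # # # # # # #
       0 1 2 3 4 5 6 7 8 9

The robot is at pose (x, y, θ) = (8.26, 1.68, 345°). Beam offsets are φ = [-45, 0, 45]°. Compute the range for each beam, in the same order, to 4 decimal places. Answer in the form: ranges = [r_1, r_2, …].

ranges = [0.7852, 0.7661, 0.8545]

beam 1: φ=-45°, α=300°
  direction (0.5000, -0.8660); cell (8,1); t to first gridline: x 1.4800, y 0.7852 (then +2.0000 / +1.1547)
    (8,0) via y @ 0.7852  # hit
  → r_1 = 0.7852
beam 2: φ=0°, α=345°
  direction (0.9659, -0.2588); cell (8,1); t to first gridline: x 0.7661, y 2.6273 (then +1.0353 / +3.8637)
    (9,1) via x @ 0.7661  # hit
  → r_2 = 0.7661
beam 3: φ=45°, α=30°
  direction (0.8660, 0.5000); cell (8,1); t to first gridline: x 0.8545, y 0.6400 (then +1.1547 / +2.0000)
    (8,2) via y @ 0.6400
    (9,2) via x @ 0.8545  # hit
  → r_3 = 0.8545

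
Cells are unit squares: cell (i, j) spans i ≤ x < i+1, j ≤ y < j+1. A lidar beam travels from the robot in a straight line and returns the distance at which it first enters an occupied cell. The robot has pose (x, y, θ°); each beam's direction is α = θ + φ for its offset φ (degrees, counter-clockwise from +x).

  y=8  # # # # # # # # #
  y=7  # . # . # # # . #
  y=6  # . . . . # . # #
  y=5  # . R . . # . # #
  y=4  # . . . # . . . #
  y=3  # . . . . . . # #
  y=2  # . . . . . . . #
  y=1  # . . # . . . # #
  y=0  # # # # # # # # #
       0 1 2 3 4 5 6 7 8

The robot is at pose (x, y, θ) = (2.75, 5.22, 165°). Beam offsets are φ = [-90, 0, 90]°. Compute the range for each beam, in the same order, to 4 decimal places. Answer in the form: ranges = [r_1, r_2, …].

ranges = [2.8781, 1.8117, 4.3689]

beam 1: φ=-90°, α=75°
  direction (0.2588, 0.9659); cell (2,5); t to first gridline: x 0.9659, y 0.8075 (then +3.8637 / +1.0353)
    (2,6) via y @ 0.8075
    (3,6) via x @ 0.9659
    (3,7) via y @ 1.8428
    (3,8) via y @ 2.8781  # hit
  → r_1 = 2.8781
beam 2: φ=0°, α=165°
  direction (-0.9659, 0.2588); cell (2,5); t to first gridline: x 0.7765, y 3.0137 (then +1.0353 / +3.8637)
    (1,5) via x @ 0.7765
    (0,5) via x @ 1.8117  # hit
  → r_2 = 1.8117
beam 3: φ=90°, α=255°
  direction (-0.2588, -0.9659); cell (2,5); t to first gridline: x 2.8978, y 0.2278 (then +3.8637 / +1.0353)
    (2,4) via y @ 0.2278
    (2,3) via y @ 1.2630
    (2,2) via y @ 2.2983
    (1,2) via x @ 2.8978
    (1,1) via y @ 3.3336
    (1,0) via y @ 4.3689  # hit
  → r_3 = 4.3689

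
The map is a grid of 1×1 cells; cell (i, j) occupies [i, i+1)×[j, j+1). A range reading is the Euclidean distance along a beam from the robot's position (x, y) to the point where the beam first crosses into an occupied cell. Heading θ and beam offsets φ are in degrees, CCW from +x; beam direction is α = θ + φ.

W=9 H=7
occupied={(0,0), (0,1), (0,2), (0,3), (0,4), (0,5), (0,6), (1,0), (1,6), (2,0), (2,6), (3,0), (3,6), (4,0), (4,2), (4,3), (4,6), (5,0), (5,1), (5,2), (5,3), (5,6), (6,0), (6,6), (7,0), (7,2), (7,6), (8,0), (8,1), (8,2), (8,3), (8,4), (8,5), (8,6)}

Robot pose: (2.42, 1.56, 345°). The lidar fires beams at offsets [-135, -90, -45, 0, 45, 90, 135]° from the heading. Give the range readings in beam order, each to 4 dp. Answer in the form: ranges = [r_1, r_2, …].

ranges = [1.1200, 0.5798, 0.6466, 2.1637, 1.8244, 4.5966, 2.8400]

beam 1: φ=-135°, α=210°
  d=(-0.8660,-0.5000)  start (2,1)  tX=0.4850 tY=1.1200  stride 1/|dx|=1.1547 1/|dy|=2.0000
    cross x-line → (1,1), t=0.4850
    cross y-line → (1,0), t=1.1200 (wall)
  → r_1 = 1.1200
beam 2: φ=-90°, α=255°
  d=(-0.2588,-0.9659)  start (2,1)  tX=1.6228 tY=0.5798  stride 1/|dx|=3.8637 1/|dy|=1.0353
    cross y-line → (2,0), t=0.5798 (wall)
  → r_2 = 0.5798
beam 3: φ=-45°, α=300°
  d=(0.5000,-0.8660)  start (2,1)  tX=1.1600 tY=0.6466  stride 1/|dx|=2.0000 1/|dy|=1.1547
    cross y-line → (2,0), t=0.6466 (wall)
  → r_3 = 0.6466
beam 4: φ=0°, α=345°
  d=(0.9659,-0.2588)  start (2,1)  tX=0.6005 tY=2.1637  stride 1/|dx|=1.0353 1/|dy|=3.8637
    cross x-line → (3,1), t=0.6005
    cross x-line → (4,1), t=1.6357
    cross y-line → (4,0), t=2.1637 (wall)
  → r_4 = 2.1637
beam 5: φ=45°, α=30°
  d=(0.8660,0.5000)  start (2,1)  tX=0.6697 tY=0.8800  stride 1/|dx|=1.1547 1/|dy|=2.0000
    cross x-line → (3,1), t=0.6697
    cross y-line → (3,2), t=0.8800
    cross x-line → (4,2), t=1.8244 (wall)
  → r_5 = 1.8244
beam 6: φ=90°, α=75°
  d=(0.2588,0.9659)  start (2,1)  tX=2.2409 tY=0.4555  stride 1/|dx|=3.8637 1/|dy|=1.0353
    cross y-line → (2,2), t=0.4555
    cross y-line → (2,3), t=1.4908
    cross x-line → (3,3), t=2.2409
    cross y-line → (3,4), t=2.5261
    cross y-line → (3,5), t=3.5614
    cross y-line → (3,6), t=4.5966 (wall)
  → r_6 = 4.5966
beam 7: φ=135°, α=120°
  d=(-0.5000,0.8660)  start (2,1)  tX=0.8400 tY=0.5081  stride 1/|dx|=2.0000 1/|dy|=1.1547
    cross y-line → (2,2), t=0.5081
    cross x-line → (1,2), t=0.8400
    cross y-line → (1,3), t=1.6628
    cross y-line → (1,4), t=2.8175
    cross x-line → (0,4), t=2.8400 (wall)
  → r_7 = 2.8400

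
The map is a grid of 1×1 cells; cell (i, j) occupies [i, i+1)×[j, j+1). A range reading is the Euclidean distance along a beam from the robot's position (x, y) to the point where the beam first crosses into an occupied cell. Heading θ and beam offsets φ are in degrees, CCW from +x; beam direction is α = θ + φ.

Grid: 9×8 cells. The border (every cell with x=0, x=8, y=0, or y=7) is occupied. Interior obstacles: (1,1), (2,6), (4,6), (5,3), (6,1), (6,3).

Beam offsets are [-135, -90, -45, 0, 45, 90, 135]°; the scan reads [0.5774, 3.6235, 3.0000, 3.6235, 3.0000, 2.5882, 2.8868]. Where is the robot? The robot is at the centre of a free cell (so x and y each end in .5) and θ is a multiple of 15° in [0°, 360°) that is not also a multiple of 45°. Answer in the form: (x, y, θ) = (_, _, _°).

(x, y, θ) = (4.5, 3.5, 165°)

Enumerate (i+0.5, j+0.5, θ) over the 36 free cells and 16 admissible headings. For each, cast all 7 beams and compare to the given ranges.
  (3.5, 5.5, 255°): beam 1 = 1.0000 ≠ 0.5774 ✗
  (3.5, 1.5, 345°): beam 1 = 1.0000 ≠ 0.5774 ✗
  (3.5, 4.5, 300°): beam 1 = 2.5882 ≠ 0.5774 ✗
  (4.5, 2.5, 240°): beam 1 = 4.6587 ≠ 0.5774 ✗
  …
  (4.5, 3.5, 165°): r_1=0.5774, r_2=3.6235, r_3=3.0000, r_4=3.6235, r_5=3.0000, r_6=2.5882, r_7=2.8868 — all match ✓
Only this pose fits every beam.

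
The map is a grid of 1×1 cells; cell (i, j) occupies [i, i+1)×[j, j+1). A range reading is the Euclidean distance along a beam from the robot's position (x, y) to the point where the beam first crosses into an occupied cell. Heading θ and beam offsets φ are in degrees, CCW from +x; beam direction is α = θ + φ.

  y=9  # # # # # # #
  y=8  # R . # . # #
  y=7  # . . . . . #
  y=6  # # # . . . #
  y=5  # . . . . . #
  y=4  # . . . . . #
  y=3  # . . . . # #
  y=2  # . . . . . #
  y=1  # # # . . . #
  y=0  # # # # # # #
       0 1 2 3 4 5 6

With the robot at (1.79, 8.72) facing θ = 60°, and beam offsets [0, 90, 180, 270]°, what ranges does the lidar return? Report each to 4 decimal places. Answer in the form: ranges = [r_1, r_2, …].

beam 1: φ=0°, α=60°
  cosα=0.5000 sinα=0.8660 | (1,8) | tMaxX 0.4200 tMaxY 0.3233 | tΔX 2.0000 tΔY 1.1547
    t=0.3233 [y] (1,9) — stop
  → r_1 = 0.3233
beam 2: φ=90°, α=150°
  cosα=-0.8660 sinα=0.5000 | (1,8) | tMaxX 0.9122 tMaxY 0.5600 | tΔX 1.1547 tΔY 2.0000
    t=0.5600 [y] (1,9) — stop
  → r_2 = 0.5600
beam 3: φ=180°, α=240°
  cosα=-0.5000 sinα=-0.8660 | (1,8) | tMaxX 1.5800 tMaxY 0.8314 | tΔX 2.0000 tΔY 1.1547
    t=0.8314 [y] (1,7)
    t=1.5800 [x] (0,7) — stop
  → r_3 = 1.5800
beam 4: φ=270°, α=330°
  cosα=0.8660 sinα=-0.5000 | (1,8) | tMaxX 0.2425 tMaxY 1.4400 | tΔX 1.1547 tΔY 2.0000
    t=0.2425 [x] (2,8)
    t=1.3972 [x] (3,8) — stop
  → r_4 = 1.3972

ranges = [0.3233, 0.5600, 1.5800, 1.3972]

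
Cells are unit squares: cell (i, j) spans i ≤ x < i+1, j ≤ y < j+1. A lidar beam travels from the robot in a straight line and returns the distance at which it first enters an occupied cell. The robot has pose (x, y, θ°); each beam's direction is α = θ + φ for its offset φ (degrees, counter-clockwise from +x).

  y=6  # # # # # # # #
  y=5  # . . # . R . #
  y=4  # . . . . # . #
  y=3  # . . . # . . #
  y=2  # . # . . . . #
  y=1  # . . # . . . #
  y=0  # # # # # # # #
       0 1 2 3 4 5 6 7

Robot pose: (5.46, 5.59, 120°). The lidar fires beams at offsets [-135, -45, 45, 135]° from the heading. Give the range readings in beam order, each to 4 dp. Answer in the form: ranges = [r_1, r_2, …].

beam 1: φ=-135°, α=345°
  d=(0.9659,-0.2588)  start (5,5)  tX=0.5590 tY=2.2796  stride 1/|dx|=1.0353 1/|dy|=3.8637
    cross x-line → (6,5), t=0.5590
    cross x-line → (7,5), t=1.5943 (wall)
  → r_1 = 1.5943
beam 2: φ=-45°, α=75°
  d=(0.2588,0.9659)  start (5,5)  tX=2.0864 tY=0.4245  stride 1/|dx|=3.8637 1/|dy|=1.0353
    cross y-line → (5,6), t=0.4245 (wall)
  → r_2 = 0.4245
beam 3: φ=45°, α=165°
  d=(-0.9659,0.2588)  start (5,5)  tX=0.4762 tY=1.5841  stride 1/|dx|=1.0353 1/|dy|=3.8637
    cross x-line → (4,5), t=0.4762
    cross x-line → (3,5), t=1.5115 (wall)
  → r_3 = 1.5115
beam 4: φ=135°, α=255°
  d=(-0.2588,-0.9659)  start (5,5)  tX=1.7773 tY=0.6108  stride 1/|dx|=3.8637 1/|dy|=1.0353
    cross y-line → (5,4), t=0.6108 (wall)
  → r_4 = 0.6108

ranges = [1.5943, 0.4245, 1.5115, 0.6108]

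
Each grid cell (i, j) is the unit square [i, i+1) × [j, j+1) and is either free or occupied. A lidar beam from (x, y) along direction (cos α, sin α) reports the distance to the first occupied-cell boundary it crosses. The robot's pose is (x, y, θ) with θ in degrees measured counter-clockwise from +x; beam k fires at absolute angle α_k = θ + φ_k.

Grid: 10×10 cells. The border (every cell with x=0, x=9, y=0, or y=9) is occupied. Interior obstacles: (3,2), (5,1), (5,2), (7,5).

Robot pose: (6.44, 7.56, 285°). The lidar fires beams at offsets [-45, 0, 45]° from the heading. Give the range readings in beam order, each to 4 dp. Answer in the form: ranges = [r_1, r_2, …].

beam 1: φ=-45°, α=240°
  cosα=-0.5000 sinα=-0.8660 | (6,7) | tMaxX 0.8800 tMaxY 0.6466 | tΔX 2.0000 tΔY 1.1547
    t=0.6466 [y] (6,6)
    t=0.8800 [x] (5,6)
    t=1.8013 [y] (5,5)
    t=2.8800 [x] (4,5)
    t=2.9560 [y] (4,4)
    t=4.1107 [y] (4,3)
    t=4.8800 [x] (3,3)
    t=5.2654 [y] (3,2) — stop
  → r_1 = 5.2654
beam 2: φ=0°, α=285°
  cosα=0.2588 sinα=-0.9659 | (6,7) | tMaxX 2.1637 tMaxY 0.5798 | tΔX 3.8637 tΔY 1.0353
    t=0.5798 [y] (6,6)
    t=1.6150 [y] (6,5)
    t=2.1637 [x] (7,5) — stop
  → r_2 = 2.1637
beam 3: φ=45°, α=330°
  cosα=0.8660 sinα=-0.5000 | (6,7) | tMaxX 0.6466 tMaxY 1.1200 | tΔX 1.1547 tΔY 2.0000
    t=0.6466 [x] (7,7)
    t=1.1200 [y] (7,6)
    t=1.8013 [x] (8,6)
    t=2.9560 [x] (9,6) — stop
  → r_3 = 2.9560

ranges = [5.2654, 2.1637, 2.9560]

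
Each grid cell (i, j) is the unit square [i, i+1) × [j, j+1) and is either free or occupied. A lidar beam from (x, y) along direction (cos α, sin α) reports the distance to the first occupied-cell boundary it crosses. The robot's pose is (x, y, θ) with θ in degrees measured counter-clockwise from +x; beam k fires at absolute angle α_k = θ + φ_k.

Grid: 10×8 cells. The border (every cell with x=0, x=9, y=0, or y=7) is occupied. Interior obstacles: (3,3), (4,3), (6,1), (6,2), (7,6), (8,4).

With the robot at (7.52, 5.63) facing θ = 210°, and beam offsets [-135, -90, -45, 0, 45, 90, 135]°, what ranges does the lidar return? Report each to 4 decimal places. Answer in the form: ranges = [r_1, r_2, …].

beam 1: φ=-135°, α=75°
  dir = (cos 75°, sin 75°) = (0.2588, 0.9659); from cell (7,5)
  next x-line at t=1.8546, next y-line at t=0.3831; Δt_x=3.8637, Δt_y=1.0353
    y: enter (7,6) at t=0.3831 ← occupied
  → r_1 = 0.3831
beam 2: φ=-90°, α=120°
  dir = (cos 120°, sin 120°) = (-0.5000, 0.8660); from cell (7,5)
  next x-line at t=1.0400, next y-line at t=0.4272; Δt_x=2.0000, Δt_y=1.1547
    y: enter (7,6) at t=0.4272 ← occupied
  → r_2 = 0.4272
beam 3: φ=-45°, α=165°
  dir = (cos 165°, sin 165°) = (-0.9659, 0.2588); from cell (7,5)
  next x-line at t=0.5383, next y-line at t=1.4296; Δt_x=1.0353, Δt_y=3.8637
    x: enter (6,5) at t=0.5383
    y: enter (6,6) at t=1.4296
    x: enter (5,6) at t=1.5736
    x: enter (4,6) at t=2.6089
    x: enter (3,6) at t=3.6442
    x: enter (2,6) at t=4.6794
    y: enter (2,7) at t=5.2933 ← occupied
  → r_3 = 5.2933
beam 4: φ=0°, α=210°
  dir = (cos 210°, sin 210°) = (-0.8660, -0.5000); from cell (7,5)
  next x-line at t=0.6004, next y-line at t=1.2600; Δt_x=1.1547, Δt_y=2.0000
    x: enter (6,5) at t=0.6004
    y: enter (6,4) at t=1.2600
    x: enter (5,4) at t=1.7551
    x: enter (4,4) at t=2.9098
    y: enter (4,3) at t=3.2600 ← occupied
  → r_4 = 3.2600
beam 5: φ=45°, α=255°
  dir = (cos 255°, sin 255°) = (-0.2588, -0.9659); from cell (7,5)
  next x-line at t=2.0091, next y-line at t=0.6522; Δt_x=3.8637, Δt_y=1.0353
    y: enter (7,4) at t=0.6522
    y: enter (7,3) at t=1.6875
    x: enter (6,3) at t=2.0091
    y: enter (6,2) at t=2.7228 ← occupied
  → r_5 = 2.7228
beam 6: φ=90°, α=300°
  dir = (cos 300°, sin 300°) = (0.5000, -0.8660); from cell (7,5)
  next x-line at t=0.9600, next y-line at t=0.7275; Δt_x=2.0000, Δt_y=1.1547
    y: enter (7,4) at t=0.7275
    x: enter (8,4) at t=0.9600 ← occupied
  → r_6 = 0.9600
beam 7: φ=135°, α=345°
  dir = (cos 345°, sin 345°) = (0.9659, -0.2588); from cell (7,5)
  next x-line at t=0.4969, next y-line at t=2.4341; Δt_x=1.0353, Δt_y=3.8637
    x: enter (8,5) at t=0.4969
    x: enter (9,5) at t=1.5322 ← occupied
  → r_7 = 1.5322

ranges = [0.3831, 0.4272, 5.2933, 3.2600, 2.7228, 0.9600, 1.5322]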